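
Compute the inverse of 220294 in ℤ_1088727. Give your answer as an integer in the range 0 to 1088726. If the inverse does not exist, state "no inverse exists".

Extended Euclidean algorithm:
1088727 = 4×220294 + 207551
220294 = 1×207551 + 12743
207551 = 16×12743 + 3663
12743 = 3×3663 + 1754
3663 = 2×1754 + 155
1754 = 11×155 + 49
155 = 3×49 + 8
49 = 6×8 + 1
8 = 8×1 + 0
The gcd is 1. Working backward:
1 = 49 − 6·8
1 = −6·155 + 19·49
1 = 19·1754 − 215·155
1 = −215·3663 + 449·1754
1 = 449·12743 − 1562·3663
1 = −1562·207551 + 25441·12743
1 = 25441·220294 − 27003·207551
1 = −27003·1088727 + 133453·220294
So 220294·133453 ≡ 1 (mod 1088727).

133453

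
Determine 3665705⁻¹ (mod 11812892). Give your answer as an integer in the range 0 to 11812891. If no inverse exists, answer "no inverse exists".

gcd(11812892, 3665705) by repeated division:
11812892 = 3·3665705 + 815777
3665705 = 4·815777 + 402597
815777 = 2·402597 + 10583
402597 = 38·10583 + 443
10583 = 23·443 + 394
443 = 1·394 + 49
394 = 8·49 + 2
49 = 24·2 + 1
2 = 2·1 + 0
gcd = 1, so the inverse exists. Back-substitute:
1 = 49 − 24·2
1 = −24·394 + 193·49
1 = 193·443 − 217·394
1 = −217·10583 + 5184·443
1 = 5184·402597 − 197209·10583
1 = −197209·815777 + 399602·402597
1 = 399602·3665705 − 1795617·815777
1 = −1795617·11812892 + 5786453·3665705
So 3665705·5786453 ≡ 1 (mod 11812892).

5786453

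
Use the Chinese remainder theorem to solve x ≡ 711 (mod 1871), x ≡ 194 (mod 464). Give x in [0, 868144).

Write x = 711 + 1871·k. Then 1871·k ≡ 194 − 711 ≡ 411 (mod 464).
Need 1871⁻¹ mod 464. Extended Euclid on (464, 15):
464 = 30×15 + 14
15 = 1×14 + 1
14 = 14×1 + 0
Back-substitute:
1 = 15 − 14
1 = −464 + 31·15
1871⁻¹ ≡ 31 (mod 464), so k ≡ 31·411 ≡ 213 (mod 464).
x = 711 + 1871·213 = 399234.

399234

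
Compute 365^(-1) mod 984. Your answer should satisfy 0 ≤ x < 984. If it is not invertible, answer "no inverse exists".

461

Apply the Euclidean algorithm to 984 and 365:
984 = 2·365 + 254
365 = 1·254 + 111
254 = 2·111 + 32
111 = 3·32 + 15
32 = 2·15 + 2
15 = 7·2 + 1
2 = 2·1 + 0
Since gcd(365, 984) = 1, back-substitute to write 1 as a combination:
1 = 15 − 7·2
1 = −7·32 + 15·15
1 = 15·111 − 52·32
1 = −52·254 + 119·111
1 = 119·365 − 171·254
1 = −171·984 + 461·365
So 365·461 ≡ 1 (mod 984).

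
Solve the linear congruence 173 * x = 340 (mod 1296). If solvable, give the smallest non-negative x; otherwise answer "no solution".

First find gcd(173, 1296):
1296 = 7*173 + 85
173 = 2*85 + 3
85 = 28*3 + 1
3 = 3*1 + 0
gcd = 1, so a unique solution mod 1296 exists.
Back-substitute for the Bézout coefficients:
1 = 85 − 28·3
1 = −28·173 + 57·85
1 = 57·1296 − 427·173
So 173·(-427) ≡ 1 (mod 1296), giving 173⁻¹ ≡ 869.
x ≡ 173⁻¹·340 ≡ 869·340 ≡ 1268 (mod 1296).

1268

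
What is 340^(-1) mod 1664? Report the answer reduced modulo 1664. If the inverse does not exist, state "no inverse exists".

no inverse exists

Compute gcd(340, 1664):
1664 = 4×340 + 304
340 = 1×304 + 36
304 = 8×36 + 16
36 = 2×16 + 4
16 = 4×4 + 0
Since gcd = 4 > 1, 340 is not a unit mod 1664.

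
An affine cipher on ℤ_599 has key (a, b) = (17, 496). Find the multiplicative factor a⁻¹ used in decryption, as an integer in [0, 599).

Extended Euclidean algorithm:
599 = 35×17 + 4
17 = 4×4 + 1
4 = 4×1 + 0
The gcd is 1. Working backward:
1 = 17 − 4·4
1 = −4·599 + 141·17
So 17·141 ≡ 1 (mod 599).

141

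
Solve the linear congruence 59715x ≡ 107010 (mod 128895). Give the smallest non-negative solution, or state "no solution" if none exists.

First find gcd(59715, 128895):
128895 = 2·59715 + 9465
59715 = 6·9465 + 2925
9465 = 3·2925 + 690
2925 = 4·690 + 165
690 = 4·165 + 30
165 = 5·30 + 15
30 = 2·15 + 0
gcd = 15 and 15 | 107010, so solutions exist. Divide through by 15: 3981x ≡ 7134 (mod 8593).
Now find 3981⁻¹ mod 8593:
8593 = 2·3981 + 631
3981 = 6·631 + 195
631 = 3·195 + 46
195 = 4·46 + 11
46 = 4·11 + 2
11 = 5·2 + 1
2 = 2·1 + 0
Back-substitute:
1 = 11 − 5·2
1 = −5·46 + 21·11
1 = 21·195 − 89·46
1 = −89·631 + 288·195
1 = 288·3981 − 1817·631
1 = −1817·8593 + 3922·3981
So 3981⁻¹ ≡ 3922 (mod 8593).
Then x ≡ 3922·7134 ≡ 740 (mod 8593); the smallest non-negative solution is x = 740.

740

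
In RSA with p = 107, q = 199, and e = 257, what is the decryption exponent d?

245

φ(n) = (p−1)(q−1) = 106·198 = 20988.
Need d with 257·d ≡ 1 (mod 20988). Apply the extended Euclidean algorithm:
20988 = 81*257 + 171
257 = 1*171 + 86
171 = 1*86 + 85
86 = 1*85 + 1
85 = 85*1 + 0
Back-substitute:
1 = 86 − 85
1 = −171 + 2·86
1 = 2·257 − 3·171
1 = −3·20988 + 245·257
So 257·245 ≡ 1 (mod 20988), hence d = 245.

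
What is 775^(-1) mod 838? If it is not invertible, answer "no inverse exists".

133

Run Euclid on (838, 775):
838 = 1·775 + 63
775 = 12·63 + 19
63 = 3·19 + 6
19 = 3·6 + 1
6 = 6·1 + 0
The gcd is 1. Working backward:
1 = 19 − 3·6
1 = −3·63 + 10·19
1 = 10·775 − 123·63
1 = −123·838 + 133·775
So 775·133 ≡ 1 (mod 838).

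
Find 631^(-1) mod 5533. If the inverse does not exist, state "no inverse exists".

2236

Extended Euclidean algorithm:
5533 = 8·631 + 485
631 = 1·485 + 146
485 = 3·146 + 47
146 = 3·47 + 5
47 = 9·5 + 2
5 = 2·2 + 1
2 = 2·1 + 0
The gcd is 1. Working backward:
1 = 5 − 2·2
1 = −2·47 + 19·5
1 = 19·146 − 59·47
1 = −59·485 + 196·146
1 = 196·631 − 255·485
1 = −255·5533 + 2236·631
So 631·2236 ≡ 1 (mod 5533).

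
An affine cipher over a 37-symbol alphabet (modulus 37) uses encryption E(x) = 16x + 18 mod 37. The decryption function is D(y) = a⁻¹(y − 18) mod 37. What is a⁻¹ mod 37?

7

gcd(37, 16) by repeated division:
37 = 2*16 + 5
16 = 3*5 + 1
5 = 5*1 + 0
Since gcd(16, 37) = 1, back-substitute to write 1 as a combination:
1 = 16 − 3·5
1 = −3·37 + 7·16
So 16·7 ≡ 1 (mod 37).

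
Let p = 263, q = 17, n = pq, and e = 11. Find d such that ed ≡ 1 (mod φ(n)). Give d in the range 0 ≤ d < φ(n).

φ(n) = (p−1)(q−1) = 262·16 = 4192.
Need d with 11·d ≡ 1 (mod 4192). Apply the extended Euclidean algorithm:
4192 = 381·11 + 1
11 = 11·1 + 0
Back-substitute:
1 = 4192 − 381·11
So 11·(-381) ≡ 1 (mod 4192), hence d ≡ -381 ≡ 3811 (mod 4192).

3811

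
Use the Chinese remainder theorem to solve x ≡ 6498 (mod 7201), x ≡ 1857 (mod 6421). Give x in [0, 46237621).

43889392

Write x = 6498 + 7201·k. Then 7201·k ≡ 1857 − 6498 ≡ 1780 (mod 6421).
Need 7201⁻¹ mod 6421. Extended Euclid on (6421, 780):
6421 = 8*780 + 181
780 = 4*181 + 56
181 = 3*56 + 13
56 = 4*13 + 4
13 = 3*4 + 1
4 = 4*1 + 0
Back-substitute:
1 = 13 − 3·4
1 = −3·56 + 13·13
1 = 13·181 − 42·56
1 = −42·780 + 181·181
1 = 181·6421 − 1490·780
7201⁻¹ ≡ 4931 (mod 6421), so k ≡ 4931·1780 ≡ 6094 (mod 6421).
x = 6498 + 7201·6094 = 43889392.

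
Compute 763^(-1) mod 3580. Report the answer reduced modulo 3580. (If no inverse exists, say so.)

Apply the Euclidean algorithm to 3580 and 763:
3580 = 4·763 + 528
763 = 1·528 + 235
528 = 2·235 + 58
235 = 4·58 + 3
58 = 19·3 + 1
3 = 3·1 + 0
Since gcd(763, 3580) = 1, back-substitute to write 1 as a combination:
1 = 58 − 19·3
1 = −19·235 + 77·58
1 = 77·528 − 173·235
1 = −173·763 + 250·528
1 = 250·3580 − 1173·763
So 763·(-1173) ≡ 1 (mod 3580), and -1173 ≡ 2407 (mod 3580).

2407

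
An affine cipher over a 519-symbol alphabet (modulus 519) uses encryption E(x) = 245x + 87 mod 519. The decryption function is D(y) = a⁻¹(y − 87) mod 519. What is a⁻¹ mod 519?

161

Run Euclid on (519, 245):
519 = 2*245 + 29
245 = 8*29 + 13
29 = 2*13 + 3
13 = 4*3 + 1
3 = 3*1 + 0
Since gcd(245, 519) = 1, back-substitute to write 1 as a combination:
1 = 13 − 4·3
1 = −4·29 + 9·13
1 = 9·245 − 76·29
1 = −76·519 + 161·245
So 245·161 ≡ 1 (mod 519).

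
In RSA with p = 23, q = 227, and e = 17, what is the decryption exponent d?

585

φ(n) = (p−1)(q−1) = 22·226 = 4972.
Need d with 17·d ≡ 1 (mod 4972). Apply the extended Euclidean algorithm:
4972 = 292*17 + 8
17 = 2*8 + 1
8 = 8*1 + 0
Back-substitute:
1 = 17 − 2·8
1 = −2·4972 + 585·17
So 17·585 ≡ 1 (mod 4972), hence d = 585.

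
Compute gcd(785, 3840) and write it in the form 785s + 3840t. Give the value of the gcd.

5

Euclidean algorithm:
3840 = 4×785 + 700
785 = 1×700 + 85
700 = 8×85 + 20
85 = 4×20 + 5
20 = 4×5 + 0
gcd(785, 3840) = 5.
Express as a combination:
5 = 85 − 4·20
5 = −4·700 + 33·85
5 = 33·785 − 37·700
5 = −37·3840 + 181·785
So 5 = (-37)·3840 + (181)·785.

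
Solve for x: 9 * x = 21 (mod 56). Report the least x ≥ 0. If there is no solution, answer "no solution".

21

First find gcd(9, 56):
56 = 6·9 + 2
9 = 4·2 + 1
2 = 2·1 + 0
gcd = 1, so a unique solution mod 56 exists.
Back-substitute for the Bézout coefficients:
1 = 9 − 4·2
1 = −4·56 + 25·9
So 9·(25) ≡ 1 (mod 56), giving 9⁻¹ ≡ 25.
x ≡ 9⁻¹·21 ≡ 25·21 ≡ 21 (mod 56).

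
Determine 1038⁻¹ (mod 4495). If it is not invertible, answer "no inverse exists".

Extended Euclidean algorithm:
4495 = 4·1038 + 343
1038 = 3·343 + 9
343 = 38·9 + 1
9 = 9·1 + 0
Since gcd(1038, 4495) = 1, back-substitute to write 1 as a combination:
1 = 343 − 38·9
1 = −38·1038 + 115·343
1 = 115·4495 − 498·1038
So 1038·(-498) ≡ 1 (mod 4495), and -498 ≡ 3997 (mod 4495).

3997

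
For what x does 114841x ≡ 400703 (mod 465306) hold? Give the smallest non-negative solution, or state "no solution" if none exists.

First find gcd(114841, 465306):
465306 = 4·114841 + 5942
114841 = 19·5942 + 1943
5942 = 3·1943 + 113
1943 = 17·113 + 22
113 = 5·22 + 3
22 = 7·3 + 1
3 = 3·1 + 0
gcd = 1, so a unique solution mod 465306 exists.
Back-substitute for the Bézout coefficients:
1 = 22 − 7·3
1 = −7·113 + 36·22
1 = 36·1943 − 619·113
1 = −619·5942 + 1893·1943
1 = 1893·114841 − 36586·5942
1 = −36586·465306 + 148237·114841
So 114841·(148237) ≡ 1 (mod 465306), giving 114841⁻¹ ≡ 148237.
x ≡ 114841⁻¹·400703 ≡ 148237·400703 ≡ 373181 (mod 465306).

373181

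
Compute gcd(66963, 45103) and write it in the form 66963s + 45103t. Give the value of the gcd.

1

Apply Euclid's algorithm to 66963 and 45103:
66963 = 1*45103 + 21860
45103 = 2*21860 + 1383
21860 = 15*1383 + 1115
1383 = 1*1115 + 268
1115 = 4*268 + 43
268 = 6*43 + 10
43 = 4*10 + 3
10 = 3*3 + 1
3 = 3*1 + 0
gcd(66963, 45103) = 1.
Working backward:
1 = 10 − 3·3
1 = −3·43 + 13·10
1 = 13·268 − 81·43
1 = −81·1115 + 337·268
1 = 337·1383 − 418·1115
1 = −418·21860 + 6607·1383
1 = 6607·45103 − 13632·21860
1 = −13632·66963 + 20239·45103
So 1 = (-13632)·66963 + (20239)·45103.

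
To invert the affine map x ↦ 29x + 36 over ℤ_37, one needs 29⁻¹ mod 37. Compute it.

Apply the Euclidean algorithm to 37 and 29:
37 = 1×29 + 8
29 = 3×8 + 5
8 = 1×5 + 3
5 = 1×3 + 2
3 = 1×2 + 1
2 = 2×1 + 0
gcd = 1, so the inverse exists. Back-substitute:
1 = 3 − 2
1 = −5 + 2·3
1 = 2·8 − 3·5
1 = −3·29 + 11·8
1 = 11·37 − 14·29
So 29·(-14) ≡ 1 (mod 37), and -14 ≡ 23 (mod 37).

23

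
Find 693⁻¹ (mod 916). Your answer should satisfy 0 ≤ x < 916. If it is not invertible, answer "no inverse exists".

gcd(916, 693) by repeated division:
916 = 1*693 + 223
693 = 3*223 + 24
223 = 9*24 + 7
24 = 3*7 + 3
7 = 2*3 + 1
3 = 3*1 + 0
The gcd is 1. Working backward:
1 = 7 − 2·3
1 = −2·24 + 7·7
1 = 7·223 − 65·24
1 = −65·693 + 202·223
1 = 202·916 − 267·693
Hence 693⁻¹ ≡ -267 ≡ 649 (mod 916).

649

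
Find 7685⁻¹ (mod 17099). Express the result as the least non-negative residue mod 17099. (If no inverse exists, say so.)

Extended Euclidean algorithm:
17099 = 2·7685 + 1729
7685 = 4·1729 + 769
1729 = 2·769 + 191
769 = 4·191 + 5
191 = 38·5 + 1
5 = 5·1 + 0
The gcd is 1. Working backward:
1 = 191 − 38·5
1 = −38·769 + 153·191
1 = 153·1729 − 344·769
1 = −344·7685 + 1529·1729
1 = 1529·17099 − 3402·7685
Thus 7685·(-3402) ≡ 1 (mod 17099); reducing, -3402 mod 17099 = 13697.

13697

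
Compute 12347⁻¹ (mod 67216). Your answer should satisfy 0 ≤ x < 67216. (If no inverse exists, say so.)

Apply the Euclidean algorithm to 67216 and 12347:
67216 = 5×12347 + 5481
12347 = 2×5481 + 1385
5481 = 3×1385 + 1326
1385 = 1×1326 + 59
1326 = 22×59 + 28
59 = 2×28 + 3
28 = 9×3 + 1
3 = 3×1 + 0
Since gcd(12347, 67216) = 1, back-substitute to write 1 as a combination:
1 = 28 − 9·3
1 = −9·59 + 19·28
1 = 19·1326 − 427·59
1 = −427·1385 + 446·1326
1 = 446·5481 − 1765·1385
1 = −1765·12347 + 3976·5481
1 = 3976·67216 − 21645·12347
Thus 12347·(-21645) ≡ 1 (mod 67216); reducing, -21645 mod 67216 = 45571.

45571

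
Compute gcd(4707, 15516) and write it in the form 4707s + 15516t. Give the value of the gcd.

9

Repeated division:
15516 = 3·4707 + 1395
4707 = 3·1395 + 522
1395 = 2·522 + 351
522 = 1·351 + 171
351 = 2·171 + 9
171 = 19·9 + 0
gcd(4707, 15516) = 9.
Working backward:
9 = 351 − 2·171
9 = −2·522 + 3·351
9 = 3·1395 − 8·522
9 = −8·4707 + 27·1395
9 = 27·15516 − 89·4707
So 9 = (27)·15516 + (-89)·4707.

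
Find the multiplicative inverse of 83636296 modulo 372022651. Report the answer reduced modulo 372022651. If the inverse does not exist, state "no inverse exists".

206465333

gcd(372022651, 83636296) by repeated division:
372022651 = 4×83636296 + 37477467
83636296 = 2×37477467 + 8681362
37477467 = 4×8681362 + 2752019
8681362 = 3×2752019 + 425305
2752019 = 6×425305 + 200189
425305 = 2×200189 + 24927
200189 = 8×24927 + 773
24927 = 32×773 + 191
773 = 4×191 + 9
191 = 21×9 + 2
9 = 4×2 + 1
2 = 2×1 + 0
The gcd is 1. Working backward:
1 = 9 − 4·2
1 = −4·191 + 85·9
1 = 85·773 − 344·191
1 = −344·24927 + 11093·773
1 = 11093·200189 − 89088·24927
1 = −89088·425305 + 189269·200189
1 = 189269·2752019 − 1224702·425305
1 = −1224702·8681362 + 3863375·2752019
1 = 3863375·37477467 − 16678202·8681362
1 = −16678202·83636296 + 37219779·37477467
1 = 37219779·372022651 − 165557318·83636296
Hence 83636296⁻¹ ≡ -165557318 ≡ 206465333 (mod 372022651).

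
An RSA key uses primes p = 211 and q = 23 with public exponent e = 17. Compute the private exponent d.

φ(n) = (p−1)(q−1) = 210·22 = 4620.
Need d with 17·d ≡ 1 (mod 4620). Apply the extended Euclidean algorithm:
4620 = 271*17 + 13
17 = 1*13 + 4
13 = 3*4 + 1
4 = 4*1 + 0
Back-substitute:
1 = 13 − 3·4
1 = −3·17 + 4·13
1 = 4·4620 − 1087·17
So 17·(-1087) ≡ 1 (mod 4620), hence d ≡ -1087 ≡ 3533 (mod 4620).

3533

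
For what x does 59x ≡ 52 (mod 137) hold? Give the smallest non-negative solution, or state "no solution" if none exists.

45

First find gcd(59, 137):
137 = 2×59 + 19
59 = 3×19 + 2
19 = 9×2 + 1
2 = 2×1 + 0
gcd = 1, so a unique solution mod 137 exists.
Back-substitute for the Bézout coefficients:
1 = 19 − 9·2
1 = −9·59 + 28·19
1 = 28·137 − 65·59
So 59·(-65) ≡ 1 (mod 137), giving 59⁻¹ ≡ 72.
x ≡ 59⁻¹·52 ≡ 72·52 ≡ 45 (mod 137).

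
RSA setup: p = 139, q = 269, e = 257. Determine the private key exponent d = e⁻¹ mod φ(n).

φ(n) = (p−1)(q−1) = 138·268 = 36984.
Need d with 257·d ≡ 1 (mod 36984). Apply the extended Euclidean algorithm:
36984 = 143*257 + 233
257 = 1*233 + 24
233 = 9*24 + 17
24 = 1*17 + 7
17 = 2*7 + 3
7 = 2*3 + 1
3 = 3*1 + 0
Back-substitute:
1 = 7 − 2·3
1 = −2·17 + 5·7
1 = 5·24 − 7·17
1 = −7·233 + 68·24
1 = 68·257 − 75·233
1 = −75·36984 + 10793·257
So 257·10793 ≡ 1 (mod 36984), hence d = 10793.

10793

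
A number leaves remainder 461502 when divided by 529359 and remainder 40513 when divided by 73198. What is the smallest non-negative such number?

Write x = 461502 + 529359·k. Then 529359·k ≡ 40513 − 461502 ≡ 18199 (mod 73198).
Need 529359⁻¹ mod 73198. Extended Euclid on (73198, 16973):
73198 = 4*16973 + 5306
16973 = 3*5306 + 1055
5306 = 5*1055 + 31
1055 = 34*31 + 1
31 = 31*1 + 0
Back-substitute:
1 = 1055 − 34·31
1 = −34·5306 + 171·1055
1 = 171·16973 − 547·5306
1 = −547·73198 + 2359·16973
529359⁻¹ ≡ 2359 (mod 73198), so k ≡ 2359·18199 ≡ 37413 (mod 73198).
x = 461502 + 529359·37413 = 19805369769.

19805369769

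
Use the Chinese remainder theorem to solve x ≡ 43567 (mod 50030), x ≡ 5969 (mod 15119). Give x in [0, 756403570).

Write x = 43567 + 50030·k. Then 50030·k ≡ 5969 − 43567 ≡ 7759 (mod 15119).
Need 50030⁻¹ mod 15119. Extended Euclid on (15119, 4673):
15119 = 3·4673 + 1100
4673 = 4·1100 + 273
1100 = 4·273 + 8
273 = 34·8 + 1
8 = 8·1 + 0
Back-substitute:
1 = 273 − 34·8
1 = −34·1100 + 137·273
1 = 137·4673 − 582·1100
1 = −582·15119 + 1883·4673
50030⁻¹ ≡ 1883 (mod 15119), so k ≡ 1883·7759 ≡ 5243 (mod 15119).
x = 43567 + 50030·5243 = 262350857.

262350857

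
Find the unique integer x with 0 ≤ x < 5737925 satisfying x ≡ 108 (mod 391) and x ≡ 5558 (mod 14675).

Write x = 108 + 391·k. Then 391·k ≡ 5558 − 108 ≡ 5450 (mod 14675).
Need 391⁻¹ mod 14675. Extended Euclid on (14675, 391):
14675 = 37×391 + 208
391 = 1×208 + 183
208 = 1×183 + 25
183 = 7×25 + 8
25 = 3×8 + 1
8 = 8×1 + 0
Back-substitute:
1 = 25 − 3·8
1 = −3·183 + 22·25
1 = 22·208 − 25·183
1 = −25·391 + 47·208
1 = 47·14675 − 1764·391
391⁻¹ ≡ 12911 (mod 14675), so k ≡ 12911·5450 ≡ 13000 (mod 14675).
x = 108 + 391·13000 = 5083108.

5083108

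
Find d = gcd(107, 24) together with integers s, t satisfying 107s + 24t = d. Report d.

1

Repeated division:
107 = 4×24 + 11
24 = 2×11 + 2
11 = 5×2 + 1
2 = 2×1 + 0
gcd(107, 24) = 1.
Working backward:
1 = 11 − 5·2
1 = −5·24 + 11·11
1 = 11·107 − 49·24
So 1 = (11)·107 + (-49)·24.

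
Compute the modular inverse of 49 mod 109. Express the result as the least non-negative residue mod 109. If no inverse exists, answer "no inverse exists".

Extended Euclidean algorithm:
109 = 2×49 + 11
49 = 4×11 + 5
11 = 2×5 + 1
5 = 5×1 + 0
gcd = 1, so the inverse exists. Back-substitute:
1 = 11 − 2·5
1 = −2·49 + 9·11
1 = 9·109 − 20·49
So 49·(-20) ≡ 1 (mod 109), and -20 ≡ 89 (mod 109).

89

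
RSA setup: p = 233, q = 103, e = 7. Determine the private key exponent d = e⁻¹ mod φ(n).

16903

φ(n) = (p−1)(q−1) = 232·102 = 23664.
Need d with 7·d ≡ 1 (mod 23664). Apply the extended Euclidean algorithm:
23664 = 3380*7 + 4
7 = 1*4 + 3
4 = 1*3 + 1
3 = 3*1 + 0
Back-substitute:
1 = 4 − 3
1 = −7 + 2·4
1 = 2·23664 − 6761·7
So 7·(-6761) ≡ 1 (mod 23664), hence d ≡ -6761 ≡ 16903 (mod 23664).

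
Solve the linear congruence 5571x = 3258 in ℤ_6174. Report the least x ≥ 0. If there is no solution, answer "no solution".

312

First find gcd(5571, 6174):
6174 = 1*5571 + 603
5571 = 9*603 + 144
603 = 4*144 + 27
144 = 5*27 + 9
27 = 3*9 + 0
gcd = 9 and 9 | 3258, so solutions exist. Divide through by 9: 619x ≡ 362 (mod 686).
Now find 619⁻¹ mod 686:
686 = 1*619 + 67
619 = 9*67 + 16
67 = 4*16 + 3
16 = 5*3 + 1
3 = 3*1 + 0
Back-substitute:
1 = 16 − 5·3
1 = −5·67 + 21·16
1 = 21·619 − 194·67
1 = −194·686 + 215·619
So 619⁻¹ ≡ 215 (mod 686).
Then x ≡ 215·362 ≡ 312 (mod 686); the smallest non-negative solution is x = 312.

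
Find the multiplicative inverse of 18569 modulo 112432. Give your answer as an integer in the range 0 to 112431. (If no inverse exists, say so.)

26617

Extended Euclidean algorithm:
112432 = 6*18569 + 1018
18569 = 18*1018 + 245
1018 = 4*245 + 38
245 = 6*38 + 17
38 = 2*17 + 4
17 = 4*4 + 1
4 = 4*1 + 0
gcd = 1, so the inverse exists. Back-substitute:
1 = 17 − 4·4
1 = −4·38 + 9·17
1 = 9·245 − 58·38
1 = −58·1018 + 241·245
1 = 241·18569 − 4396·1018
1 = −4396·112432 + 26617·18569
So 18569·26617 ≡ 1 (mod 112432).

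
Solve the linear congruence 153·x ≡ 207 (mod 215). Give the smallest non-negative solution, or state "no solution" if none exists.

14

First find gcd(153, 215):
215 = 1·153 + 62
153 = 2·62 + 29
62 = 2·29 + 4
29 = 7·4 + 1
4 = 4·1 + 0
gcd = 1, so a unique solution mod 215 exists.
Back-substitute for the Bézout coefficients:
1 = 29 − 7·4
1 = −7·62 + 15·29
1 = 15·153 − 37·62
1 = −37·215 + 52·153
So 153·(52) ≡ 1 (mod 215), giving 153⁻¹ ≡ 52.
x ≡ 153⁻¹·207 ≡ 52·207 ≡ 14 (mod 215).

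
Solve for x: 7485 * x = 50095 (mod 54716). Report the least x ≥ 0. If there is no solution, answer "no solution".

First find gcd(7485, 54716):
54716 = 7*7485 + 2321
7485 = 3*2321 + 522
2321 = 4*522 + 233
522 = 2*233 + 56
233 = 4*56 + 9
56 = 6*9 + 2
9 = 4*2 + 1
2 = 2*1 + 0
gcd = 1, so a unique solution mod 54716 exists.
Back-substitute for the Bézout coefficients:
1 = 9 − 4·2
1 = −4·56 + 25·9
1 = 25·233 − 104·56
1 = −104·522 + 233·233
1 = 233·2321 − 1036·522
1 = −1036·7485 + 3341·2321
1 = 3341·54716 − 24423·7485
So 7485·(-24423) ≡ 1 (mod 54716), giving 7485⁻¹ ≡ 30293.
x ≡ 7485⁻¹·50095 ≡ 30293·50095 ≡ 34291 (mod 54716).

34291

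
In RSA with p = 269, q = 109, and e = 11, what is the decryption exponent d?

φ(n) = (p−1)(q−1) = 268·108 = 28944.
Need d with 11·d ≡ 1 (mod 28944). Apply the extended Euclidean algorithm:
28944 = 2631*11 + 3
11 = 3*3 + 2
3 = 1*2 + 1
2 = 2*1 + 0
Back-substitute:
1 = 3 − 2
1 = −11 + 4·3
1 = 4·28944 − 10525·11
So 11·(-10525) ≡ 1 (mod 28944), hence d ≡ -10525 ≡ 18419 (mod 28944).

18419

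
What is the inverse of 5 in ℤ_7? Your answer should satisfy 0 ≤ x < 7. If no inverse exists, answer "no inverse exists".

Extended Euclidean algorithm:
7 = 1*5 + 2
5 = 2*2 + 1
2 = 2*1 + 0
The gcd is 1. Working backward:
1 = 5 − 2·2
1 = −2·7 + 3·5
So 5·3 ≡ 1 (mod 7).

3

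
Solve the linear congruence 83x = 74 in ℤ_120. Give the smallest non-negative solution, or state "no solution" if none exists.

First find gcd(83, 120):
120 = 1·83 + 37
83 = 2·37 + 9
37 = 4·9 + 1
9 = 9·1 + 0
gcd = 1, so a unique solution mod 120 exists.
Back-substitute for the Bézout coefficients:
1 = 37 − 4·9
1 = −4·83 + 9·37
1 = 9·120 − 13·83
So 83·(-13) ≡ 1 (mod 120), giving 83⁻¹ ≡ 107.
x ≡ 83⁻¹·74 ≡ 107·74 ≡ 118 (mod 120).

118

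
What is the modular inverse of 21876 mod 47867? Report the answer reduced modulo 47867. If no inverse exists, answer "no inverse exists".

gcd(47867, 21876) by repeated division:
47867 = 2·21876 + 4115
21876 = 5·4115 + 1301
4115 = 3·1301 + 212
1301 = 6·212 + 29
212 = 7·29 + 9
29 = 3·9 + 2
9 = 4·2 + 1
2 = 2·1 + 0
gcd = 1, so the inverse exists. Back-substitute:
1 = 9 − 4·2
1 = −4·29 + 13·9
1 = 13·212 − 95·29
1 = −95·1301 + 583·212
1 = 583·4115 − 1844·1301
1 = −1844·21876 + 9803·4115
1 = 9803·47867 − 21450·21876
Hence 21876⁻¹ ≡ -21450 ≡ 26417 (mod 47867).

26417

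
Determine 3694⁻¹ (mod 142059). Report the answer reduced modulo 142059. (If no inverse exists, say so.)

96334

gcd(142059, 3694) by repeated division:
142059 = 38·3694 + 1687
3694 = 2·1687 + 320
1687 = 5·320 + 87
320 = 3·87 + 59
87 = 1·59 + 28
59 = 2·28 + 3
28 = 9·3 + 1
3 = 3·1 + 0
gcd = 1, so the inverse exists. Back-substitute:
1 = 28 − 9·3
1 = −9·59 + 19·28
1 = 19·87 − 28·59
1 = −28·320 + 103·87
1 = 103·1687 − 543·320
1 = −543·3694 + 1189·1687
1 = 1189·142059 − 45725·3694
So 3694·(-45725) ≡ 1 (mod 142059), and -45725 ≡ 96334 (mod 142059).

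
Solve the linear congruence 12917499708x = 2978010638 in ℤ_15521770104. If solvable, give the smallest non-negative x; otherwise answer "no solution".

gcd(12917499708, 15521770104):
15521770104 = 1·12917499708 + 2604270396
12917499708 = 4·2604270396 + 2500418124
2604270396 = 1·2500418124 + 103852272
2500418124 = 24·103852272 + 7963596
103852272 = 13·7963596 + 325524
7963596 = 24·325524 + 151020
325524 = 2·151020 + 23484
151020 = 6·23484 + 10116
23484 = 2·10116 + 3252
10116 = 3·3252 + 360
3252 = 9·360 + 12
360 = 30·12 + 0
gcd = 12, but 12 ∤ 2978010638, so the congruence has no solution.

no solution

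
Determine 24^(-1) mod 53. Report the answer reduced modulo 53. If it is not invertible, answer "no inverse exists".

Run Euclid on (53, 24):
53 = 2·24 + 5
24 = 4·5 + 4
5 = 1·4 + 1
4 = 4·1 + 0
The gcd is 1. Working backward:
1 = 5 − 4
1 = −24 + 5·5
1 = 5·53 − 11·24
So 24·(-11) ≡ 1 (mod 53), and -11 ≡ 42 (mod 53).

42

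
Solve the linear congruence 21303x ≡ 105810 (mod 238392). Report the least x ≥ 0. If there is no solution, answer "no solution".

no solution

gcd(21303, 238392):
238392 = 11·21303 + 4059
21303 = 5·4059 + 1008
4059 = 4·1008 + 27
1008 = 37·27 + 9
27 = 3·9 + 0
gcd = 9, but 9 ∤ 105810, so the congruence has no solution.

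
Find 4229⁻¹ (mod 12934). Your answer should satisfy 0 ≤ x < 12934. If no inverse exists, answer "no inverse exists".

Apply the Euclidean algorithm to 12934 and 4229:
12934 = 3*4229 + 247
4229 = 17*247 + 30
247 = 8*30 + 7
30 = 4*7 + 2
7 = 3*2 + 1
2 = 2*1 + 0
gcd = 1, so the inverse exists. Back-substitute:
1 = 7 − 3·2
1 = −3·30 + 13·7
1 = 13·247 − 107·30
1 = −107·4229 + 1832·247
1 = 1832·12934 − 5603·4229
Thus 4229·(-5603) ≡ 1 (mod 12934); reducing, -5603 mod 12934 = 7331.

7331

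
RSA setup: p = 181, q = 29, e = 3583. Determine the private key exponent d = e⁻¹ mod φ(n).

1567

φ(n) = (p−1)(q−1) = 180·28 = 5040.
Need d with 3583·d ≡ 1 (mod 5040). Apply the extended Euclidean algorithm:
5040 = 1·3583 + 1457
3583 = 2·1457 + 669
1457 = 2·669 + 119
669 = 5·119 + 74
119 = 1·74 + 45
74 = 1·45 + 29
45 = 1·29 + 16
29 = 1·16 + 13
16 = 1·13 + 3
13 = 4·3 + 1
3 = 3·1 + 0
Back-substitute:
1 = 13 − 4·3
1 = −4·16 + 5·13
1 = 5·29 − 9·16
1 = −9·45 + 14·29
1 = 14·74 − 23·45
1 = −23·119 + 37·74
1 = 37·669 − 208·119
1 = −208·1457 + 453·669
1 = 453·3583 − 1114·1457
1 = −1114·5040 + 1567·3583
So 3583·1567 ≡ 1 (mod 5040), hence d = 1567.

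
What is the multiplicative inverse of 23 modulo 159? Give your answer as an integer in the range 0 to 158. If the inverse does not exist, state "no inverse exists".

gcd(159, 23) by repeated division:
159 = 6×23 + 21
23 = 1×21 + 2
21 = 10×2 + 1
2 = 2×1 + 0
The gcd is 1. Working backward:
1 = 21 − 10·2
1 = −10·23 + 11·21
1 = 11·159 − 76·23
Thus 23·(-76) ≡ 1 (mod 159); reducing, -76 mod 159 = 83.

83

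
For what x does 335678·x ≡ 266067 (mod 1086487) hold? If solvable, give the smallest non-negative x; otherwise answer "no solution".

First find gcd(335678, 1086487):
1086487 = 3*335678 + 79453
335678 = 4*79453 + 17866
79453 = 4*17866 + 7989
17866 = 2*7989 + 1888
7989 = 4*1888 + 437
1888 = 4*437 + 140
437 = 3*140 + 17
140 = 8*17 + 4
17 = 4*4 + 1
4 = 4*1 + 0
gcd = 1, so a unique solution mod 1086487 exists.
Back-substitute for the Bézout coefficients:
1 = 17 − 4·4
1 = −4·140 + 33·17
1 = 33·437 − 103·140
1 = −103·1888 + 445·437
1 = 445·7989 − 1883·1888
1 = −1883·17866 + 4211·7989
1 = 4211·79453 − 18727·17866
1 = −18727·335678 + 79119·79453
1 = 79119·1086487 − 256084·335678
So 335678·(-256084) ≡ 1 (mod 1086487), giving 335678⁻¹ ≡ 830403.
x ≡ 335678⁻¹·266067 ≡ 830403·266067 ≡ 271116 (mod 1086487).

271116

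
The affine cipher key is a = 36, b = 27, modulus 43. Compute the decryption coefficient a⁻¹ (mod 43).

6

Extended Euclidean algorithm:
43 = 1×36 + 7
36 = 5×7 + 1
7 = 7×1 + 0
gcd = 1, so the inverse exists. Back-substitute:
1 = 36 − 5·7
1 = −5·43 + 6·36
So 36·6 ≡ 1 (mod 43).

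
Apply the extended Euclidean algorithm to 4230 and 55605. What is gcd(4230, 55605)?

15

Apply Euclid's algorithm to 55605 and 4230:
55605 = 13*4230 + 615
4230 = 6*615 + 540
615 = 1*540 + 75
540 = 7*75 + 15
75 = 5*15 + 0
gcd(4230, 55605) = 15.
Working backward:
15 = 540 − 7·75
15 = −7·615 + 8·540
15 = 8·4230 − 55·615
15 = −55·55605 + 723·4230
So 15 = (-55)·55605 + (723)·4230.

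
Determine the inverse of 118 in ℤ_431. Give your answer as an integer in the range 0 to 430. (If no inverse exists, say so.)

347

Apply the Euclidean algorithm to 431 and 118:
431 = 3×118 + 77
118 = 1×77 + 41
77 = 1×41 + 36
41 = 1×36 + 5
36 = 7×5 + 1
5 = 5×1 + 0
Since gcd(118, 431) = 1, back-substitute to write 1 as a combination:
1 = 36 − 7·5
1 = −7·41 + 8·36
1 = 8·77 − 15·41
1 = −15·118 + 23·77
1 = 23·431 − 84·118
Thus 118·(-84) ≡ 1 (mod 431); reducing, -84 mod 431 = 347.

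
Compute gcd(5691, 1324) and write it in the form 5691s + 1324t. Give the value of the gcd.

Euclidean algorithm:
5691 = 4×1324 + 395
1324 = 3×395 + 139
395 = 2×139 + 117
139 = 1×117 + 22
117 = 5×22 + 7
22 = 3×7 + 1
7 = 7×1 + 0
gcd(5691, 1324) = 1.
Back-substituting:
1 = 22 − 3·7
1 = −3·117 + 16·22
1 = 16·139 − 19·117
1 = −19·395 + 54·139
1 = 54·1324 − 181·395
1 = −181·5691 + 778·1324
So 1 = (-181)·5691 + (778)·1324.

1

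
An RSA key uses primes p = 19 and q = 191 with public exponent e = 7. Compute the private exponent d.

2443

φ(n) = (p−1)(q−1) = 18·190 = 3420.
Need d with 7·d ≡ 1 (mod 3420). Apply the extended Euclidean algorithm:
3420 = 488*7 + 4
7 = 1*4 + 3
4 = 1*3 + 1
3 = 3*1 + 0
Back-substitute:
1 = 4 − 3
1 = −7 + 2·4
1 = 2·3420 − 977·7
So 7·(-977) ≡ 1 (mod 3420), hence d ≡ -977 ≡ 2443 (mod 3420).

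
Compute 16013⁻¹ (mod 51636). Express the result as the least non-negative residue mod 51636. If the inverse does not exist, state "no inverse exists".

6101

Run Euclid on (51636, 16013):
51636 = 3×16013 + 3597
16013 = 4×3597 + 1625
3597 = 2×1625 + 347
1625 = 4×347 + 237
347 = 1×237 + 110
237 = 2×110 + 17
110 = 6×17 + 8
17 = 2×8 + 1
8 = 8×1 + 0
gcd = 1, so the inverse exists. Back-substitute:
1 = 17 − 2·8
1 = −2·110 + 13·17
1 = 13·237 − 28·110
1 = −28·347 + 41·237
1 = 41·1625 − 192·347
1 = −192·3597 + 425·1625
1 = 425·16013 − 1892·3597
1 = −1892·51636 + 6101·16013
So 16013·6101 ≡ 1 (mod 51636).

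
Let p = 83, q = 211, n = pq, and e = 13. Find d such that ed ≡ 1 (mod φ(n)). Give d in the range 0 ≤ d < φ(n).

10597

φ(n) = (p−1)(q−1) = 82·210 = 17220.
Need d with 13·d ≡ 1 (mod 17220). Apply the extended Euclidean algorithm:
17220 = 1324*13 + 8
13 = 1*8 + 5
8 = 1*5 + 3
5 = 1*3 + 2
3 = 1*2 + 1
2 = 2*1 + 0
Back-substitute:
1 = 3 − 2
1 = −5 + 2·3
1 = 2·8 − 3·5
1 = −3·13 + 5·8
1 = 5·17220 − 6623·13
So 13·(-6623) ≡ 1 (mod 17220), hence d ≡ -6623 ≡ 10597 (mod 17220).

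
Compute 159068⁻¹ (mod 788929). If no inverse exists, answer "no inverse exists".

249686

Run Euclid on (788929, 159068):
788929 = 4*159068 + 152657
159068 = 1*152657 + 6411
152657 = 23*6411 + 5204
6411 = 1*5204 + 1207
5204 = 4*1207 + 376
1207 = 3*376 + 79
376 = 4*79 + 60
79 = 1*60 + 19
60 = 3*19 + 3
19 = 6*3 + 1
3 = 3*1 + 0
gcd = 1, so the inverse exists. Back-substitute:
1 = 19 − 6·3
1 = −6·60 + 19·19
1 = 19·79 − 25·60
1 = −25·376 + 119·79
1 = 119·1207 − 382·376
1 = −382·5204 + 1647·1207
1 = 1647·6411 − 2029·5204
1 = −2029·152657 + 48314·6411
1 = 48314·159068 − 50343·152657
1 = −50343·788929 + 249686·159068
So 159068·249686 ≡ 1 (mod 788929).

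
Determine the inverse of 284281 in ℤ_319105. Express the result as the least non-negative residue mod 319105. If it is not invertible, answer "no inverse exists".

gcd(319105, 284281) by repeated division:
319105 = 1·284281 + 34824
284281 = 8·34824 + 5689
34824 = 6·5689 + 690
5689 = 8·690 + 169
690 = 4·169 + 14
169 = 12·14 + 1
14 = 14·1 + 0
The gcd is 1. Working backward:
1 = 169 − 12·14
1 = −12·690 + 49·169
1 = 49·5689 − 404·690
1 = −404·34824 + 2473·5689
1 = 2473·284281 − 20188·34824
1 = −20188·319105 + 22661·284281
So 284281·22661 ≡ 1 (mod 319105).

22661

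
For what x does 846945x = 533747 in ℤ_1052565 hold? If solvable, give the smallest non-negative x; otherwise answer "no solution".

no solution

gcd(846945, 1052565):
1052565 = 1×846945 + 205620
846945 = 4×205620 + 24465
205620 = 8×24465 + 9900
24465 = 2×9900 + 4665
9900 = 2×4665 + 570
4665 = 8×570 + 105
570 = 5×105 + 45
105 = 2×45 + 15
45 = 3×15 + 0
gcd = 15, but 15 ∤ 533747, so the congruence has no solution.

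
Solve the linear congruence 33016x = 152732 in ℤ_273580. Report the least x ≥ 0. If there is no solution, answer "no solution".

42737

First find gcd(33016, 273580):
273580 = 8·33016 + 9452
33016 = 3·9452 + 4660
9452 = 2·4660 + 132
4660 = 35·132 + 40
132 = 3·40 + 12
40 = 3·12 + 4
12 = 3·4 + 0
gcd = 4 and 4 | 152732, so solutions exist. Divide through by 4: 8254x ≡ 38183 (mod 68395).
Now find 8254⁻¹ mod 68395:
68395 = 8*8254 + 2363
8254 = 3*2363 + 1165
2363 = 2*1165 + 33
1165 = 35*33 + 10
33 = 3*10 + 3
10 = 3*3 + 1
3 = 3*1 + 0
Back-substitute:
1 = 10 − 3·3
1 = −3·33 + 10·10
1 = 10·1165 − 353·33
1 = −353·2363 + 716·1165
1 = 716·8254 − 2501·2363
1 = −2501·68395 + 20724·8254
So 8254⁻¹ ≡ 20724 (mod 68395).
Then x ≡ 20724·38183 ≡ 42737 (mod 68395); the smallest non-negative solution is x = 42737.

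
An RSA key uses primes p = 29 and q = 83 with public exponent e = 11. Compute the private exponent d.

φ(n) = (p−1)(q−1) = 28·82 = 2296.
Need d with 11·d ≡ 1 (mod 2296). Apply the extended Euclidean algorithm:
2296 = 208·11 + 8
11 = 1·8 + 3
8 = 2·3 + 2
3 = 1·2 + 1
2 = 2·1 + 0
Back-substitute:
1 = 3 − 2
1 = −8 + 3·3
1 = 3·11 − 4·8
1 = −4·2296 + 835·11
So 11·835 ≡ 1 (mod 2296), hence d = 835.

835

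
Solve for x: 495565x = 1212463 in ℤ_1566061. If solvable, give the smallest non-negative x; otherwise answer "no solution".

First find gcd(495565, 1566061):
1566061 = 3·495565 + 79366
495565 = 6·79366 + 19369
79366 = 4·19369 + 1890
19369 = 10·1890 + 469
1890 = 4·469 + 14
469 = 33·14 + 7
14 = 2·7 + 0
gcd = 7 and 7 | 1212463, so solutions exist. Divide through by 7: 70795x ≡ 173209 (mod 223723).
Now find 70795⁻¹ mod 223723:
223723 = 3·70795 + 11338
70795 = 6·11338 + 2767
11338 = 4·2767 + 270
2767 = 10·270 + 67
270 = 4·67 + 2
67 = 33·2 + 1
2 = 2·1 + 0
Back-substitute:
1 = 67 − 33·2
1 = −33·270 + 133·67
1 = 133·2767 − 1363·270
1 = −1363·11338 + 5585·2767
1 = 5585·70795 − 34873·11338
1 = −34873·223723 + 110204·70795
So 70795⁻¹ ≡ 110204 (mod 223723).
Then x ≡ 110204·173209 ≡ 54553 (mod 223723); the smallest non-negative solution is x = 54553.

54553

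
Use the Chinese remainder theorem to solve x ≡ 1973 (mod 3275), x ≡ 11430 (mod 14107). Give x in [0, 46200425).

13046298

Write x = 1973 + 3275·k. Then 3275·k ≡ 11430 − 1973 ≡ 9457 (mod 14107).
Need 3275⁻¹ mod 14107. Extended Euclid on (14107, 3275):
14107 = 4·3275 + 1007
3275 = 3·1007 + 254
1007 = 3·254 + 245
254 = 1·245 + 9
245 = 27·9 + 2
9 = 4·2 + 1
2 = 2·1 + 0
Back-substitute:
1 = 9 − 4·2
1 = −4·245 + 109·9
1 = 109·254 − 113·245
1 = −113·1007 + 448·254
1 = 448·3275 − 1457·1007
1 = −1457·14107 + 6276·3275
3275⁻¹ ≡ 6276 (mod 14107), so k ≡ 6276·9457 ≡ 3983 (mod 14107).
x = 1973 + 3275·3983 = 13046298.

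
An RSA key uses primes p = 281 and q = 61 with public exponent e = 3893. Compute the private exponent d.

16157

φ(n) = (p−1)(q−1) = 280·60 = 16800.
Need d with 3893·d ≡ 1 (mod 16800). Apply the extended Euclidean algorithm:
16800 = 4×3893 + 1228
3893 = 3×1228 + 209
1228 = 5×209 + 183
209 = 1×183 + 26
183 = 7×26 + 1
26 = 26×1 + 0
Back-substitute:
1 = 183 − 7·26
1 = −7·209 + 8·183
1 = 8·1228 − 47·209
1 = −47·3893 + 149·1228
1 = 149·16800 − 643·3893
So 3893·(-643) ≡ 1 (mod 16800), hence d ≡ -643 ≡ 16157 (mod 16800).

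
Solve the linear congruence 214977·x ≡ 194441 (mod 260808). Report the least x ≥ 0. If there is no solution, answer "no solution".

no solution

gcd(214977, 260808):
260808 = 1·214977 + 45831
214977 = 4·45831 + 31653
45831 = 1·31653 + 14178
31653 = 2·14178 + 3297
14178 = 4·3297 + 990
3297 = 3·990 + 327
990 = 3·327 + 9
327 = 36·9 + 3
9 = 3·3 + 0
gcd = 3, but 3 ∤ 194441, so the congruence has no solution.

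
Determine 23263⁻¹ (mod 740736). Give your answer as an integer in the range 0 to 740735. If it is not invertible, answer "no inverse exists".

Run Euclid on (740736, 23263):
740736 = 31*23263 + 19583
23263 = 1*19583 + 3680
19583 = 5*3680 + 1183
3680 = 3*1183 + 131
1183 = 9*131 + 4
131 = 32*4 + 3
4 = 1*3 + 1
3 = 3*1 + 0
Since gcd(23263, 740736) = 1, back-substitute to write 1 as a combination:
1 = 4 − 3
1 = −131 + 33·4
1 = 33·1183 − 298·131
1 = −298·3680 + 927·1183
1 = 927·19583 − 4933·3680
1 = −4933·23263 + 5860·19583
1 = 5860·740736 − 186593·23263
Thus 23263·(-186593) ≡ 1 (mod 740736); reducing, -186593 mod 740736 = 554143.

554143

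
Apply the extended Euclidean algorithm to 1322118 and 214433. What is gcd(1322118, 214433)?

Apply Euclid's algorithm to 1322118 and 214433:
1322118 = 6·214433 + 35520
214433 = 6·35520 + 1313
35520 = 27·1313 + 69
1313 = 19·69 + 2
69 = 34·2 + 1
2 = 2·1 + 0
gcd(1322118, 214433) = 1.
Back-substituting:
1 = 69 − 34·2
1 = −34·1313 + 647·69
1 = 647·35520 − 17503·1313
1 = −17503·214433 + 105665·35520
1 = 105665·1322118 − 651493·214433
So 1 = (105665)·1322118 + (-651493)·214433.

1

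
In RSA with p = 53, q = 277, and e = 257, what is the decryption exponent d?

2513

φ(n) = (p−1)(q−1) = 52·276 = 14352.
Need d with 257·d ≡ 1 (mod 14352). Apply the extended Euclidean algorithm:
14352 = 55*257 + 217
257 = 1*217 + 40
217 = 5*40 + 17
40 = 2*17 + 6
17 = 2*6 + 5
6 = 1*5 + 1
5 = 5*1 + 0
Back-substitute:
1 = 6 − 5
1 = −17 + 3·6
1 = 3·40 − 7·17
1 = −7·217 + 38·40
1 = 38·257 − 45·217
1 = −45·14352 + 2513·257
So 257·2513 ≡ 1 (mod 14352), hence d = 2513.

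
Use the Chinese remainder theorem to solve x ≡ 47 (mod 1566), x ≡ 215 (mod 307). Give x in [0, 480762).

Write x = 47 + 1566·k. Then 1566·k ≡ 215 − 47 ≡ 168 (mod 307).
Need 1566⁻¹ mod 307. Extended Euclid on (307, 31):
307 = 9*31 + 28
31 = 1*28 + 3
28 = 9*3 + 1
3 = 3*1 + 0
Back-substitute:
1 = 28 − 9·3
1 = −9·31 + 10·28
1 = 10·307 − 99·31
1566⁻¹ ≡ 208 (mod 307), so k ≡ 208·168 ≡ 253 (mod 307).
x = 47 + 1566·253 = 396245.

396245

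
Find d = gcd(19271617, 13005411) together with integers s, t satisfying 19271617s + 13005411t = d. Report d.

1

Euclidean algorithm:
19271617 = 1*13005411 + 6266206
13005411 = 2*6266206 + 472999
6266206 = 13*472999 + 117219
472999 = 4*117219 + 4123
117219 = 28*4123 + 1775
4123 = 2*1775 + 573
1775 = 3*573 + 56
573 = 10*56 + 13
56 = 4*13 + 4
13 = 3*4 + 1
4 = 4*1 + 0
gcd(19271617, 13005411) = 1.
Working backward:
1 = 13 − 3·4
1 = −3·56 + 13·13
1 = 13·573 − 133·56
1 = −133·1775 + 412·573
1 = 412·4123 − 957·1775
1 = −957·117219 + 27208·4123
1 = 27208·472999 − 109789·117219
1 = −109789·6266206 + 1454465·472999
1 = 1454465·13005411 − 3018719·6266206
1 = −3018719·19271617 + 4473184·13005411
So 1 = (-3018719)·19271617 + (4473184)·13005411.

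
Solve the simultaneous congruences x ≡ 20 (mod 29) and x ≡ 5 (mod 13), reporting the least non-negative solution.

252

Write x = 20 + 29·k. Then 29·k ≡ 5 − 20 ≡ 11 (mod 13).
Need 29⁻¹ mod 13. Extended Euclid on (13, 3):
13 = 4*3 + 1
3 = 3*1 + 0
Back-substitute:
1 = 13 − 4·3
29⁻¹ ≡ 9 (mod 13), so k ≡ 9·11 ≡ 8 (mod 13).
x = 20 + 29·8 = 252.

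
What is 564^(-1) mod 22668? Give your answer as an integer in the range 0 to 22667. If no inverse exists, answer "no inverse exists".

no inverse exists

Euclidean algorithm on 22668, 564:
22668 = 40×564 + 108
564 = 5×108 + 24
108 = 4×24 + 12
24 = 2×12 + 0
The gcd is 12, not 1, hence no inverse exists.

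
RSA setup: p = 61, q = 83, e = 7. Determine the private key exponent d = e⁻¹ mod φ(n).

703

φ(n) = (p−1)(q−1) = 60·82 = 4920.
Need d with 7·d ≡ 1 (mod 4920). Apply the extended Euclidean algorithm:
4920 = 702·7 + 6
7 = 1·6 + 1
6 = 6·1 + 0
Back-substitute:
1 = 7 − 6
1 = −4920 + 703·7
So 7·703 ≡ 1 (mod 4920), hence d = 703.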